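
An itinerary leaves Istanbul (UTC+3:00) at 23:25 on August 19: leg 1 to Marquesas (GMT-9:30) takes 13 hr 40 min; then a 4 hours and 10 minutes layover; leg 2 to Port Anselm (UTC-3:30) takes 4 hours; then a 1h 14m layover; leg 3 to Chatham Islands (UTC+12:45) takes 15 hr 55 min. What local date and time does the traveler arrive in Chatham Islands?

00:09 on August 22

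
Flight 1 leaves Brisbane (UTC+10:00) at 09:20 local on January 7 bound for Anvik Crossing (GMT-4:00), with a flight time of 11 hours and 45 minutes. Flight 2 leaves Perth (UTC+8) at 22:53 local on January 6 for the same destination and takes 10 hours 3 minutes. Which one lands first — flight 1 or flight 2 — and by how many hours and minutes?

Flight 1 in UTC: 09:20 − 10:00 = 23:20 on Jan 6.
+11 hours 45 minutes → arrive 11:05 UTC on Jan 7.
Flight 2 in UTC: 22:53 − 8:00 = 14:53 on Jan 6.
+10 hours 3 minutes → arrive 00:56 UTC on Jan 7.
Flight 2 lands earlier by 10 hours 9 minutes.

the second, by 10 hours 9 minutes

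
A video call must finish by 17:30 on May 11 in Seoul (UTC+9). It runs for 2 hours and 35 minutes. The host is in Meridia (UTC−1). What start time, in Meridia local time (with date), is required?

Target end time in UTC: 17:30 − 9:00 = 08:30 on May 11.
Subtract 2 hours 35 minutes → start 05:55 UTC on May 11.
Meridia is UTC−1:00: 05:55 − 1:00 = 04:55 on May 11.

04:55 on May 11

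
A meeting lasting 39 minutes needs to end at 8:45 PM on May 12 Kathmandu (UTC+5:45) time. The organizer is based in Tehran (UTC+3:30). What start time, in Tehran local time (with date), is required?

5:51 PM on May 12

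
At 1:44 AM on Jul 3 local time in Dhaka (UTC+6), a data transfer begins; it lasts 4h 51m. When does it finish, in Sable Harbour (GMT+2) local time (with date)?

2:35 AM on July 3

Sable Harbour is 4:00 behind Dhaka.
After 4 hours 51 minutes it is 6:35 AM in Dhaka.
Shift by the zone difference: 6:35 AM − 4:00 = 2:35 AM on Jul 3 in Sable Harbour.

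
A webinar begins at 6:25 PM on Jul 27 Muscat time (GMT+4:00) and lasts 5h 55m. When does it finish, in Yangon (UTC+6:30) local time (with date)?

2:50 AM on July 28

Convert start to UTC: 6:25 PM − 4:00 = 2:25 PM UTC on Jul 27.
Add 5 hours and 55 minutes duration → 8:20 PM UTC.
Yangon is UTC+6:30, so local end time = 8:20 PM + 6:30 = 2:50 AM on Jul 28.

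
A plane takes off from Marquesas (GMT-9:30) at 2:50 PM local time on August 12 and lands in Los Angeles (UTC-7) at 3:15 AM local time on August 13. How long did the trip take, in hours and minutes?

Los Angeles is 2:30 ahead of Marquesas.
Clock-face elapsed time (ignoring zones) is 12 hours 25 minutes.
Actual elapsed = 12 hours 25 minutes − 2:30 = 9 hours 55 minutes.

9 hours 55 minutes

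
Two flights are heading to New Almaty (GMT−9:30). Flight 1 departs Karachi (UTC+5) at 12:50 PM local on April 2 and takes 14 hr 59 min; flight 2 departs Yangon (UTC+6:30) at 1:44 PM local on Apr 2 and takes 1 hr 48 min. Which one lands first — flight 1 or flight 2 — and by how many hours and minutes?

the second, by 13 hours 47 minutes

Flight 1 in UTC: 12:50 PM − 5:00 = 7:50 AM on Apr 2.
+14 hours 59 minutes → arrive 10:49 PM UTC on Apr 2.
Flight 2 in UTC: 1:44 PM − 6:30 = 7:14 AM on Apr 2.
+1 hour 48 minutes → arrive 9:02 AM UTC on Apr 2.
Flight 2 lands earlier by 13 hours 47 minutes.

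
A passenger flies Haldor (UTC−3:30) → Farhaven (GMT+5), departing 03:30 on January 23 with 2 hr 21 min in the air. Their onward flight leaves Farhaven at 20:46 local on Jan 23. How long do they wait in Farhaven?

Convert departure to UTC: 03:30 + 3:30 = 07:00 UTC on Jan 23.
Add 2 hours and 21 minutes flight time → 09:21 UTC.
Farhaven is UTC+5:00, so local arrival = 09:21 + 5:00 = 14:21 on Jan 23.
Layover = 20:46 − 14:21 = 6 hours 25 minutes.

6 hours 25 minutes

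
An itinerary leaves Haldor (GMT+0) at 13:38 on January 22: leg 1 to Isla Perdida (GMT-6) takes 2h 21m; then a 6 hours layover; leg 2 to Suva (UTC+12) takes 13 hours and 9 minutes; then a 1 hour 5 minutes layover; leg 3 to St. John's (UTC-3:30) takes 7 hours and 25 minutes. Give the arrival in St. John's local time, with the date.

Haldor is at UTC+0, so departure is already 13:38 UTC on Jan 22.
Add 2 hours and 21 minutes leg 1 → 15:59 UTC.
Add 6 hours layover in Isla Perdida → 21:59 UTC.
Add 13 hours and 9 minutes leg 2 → 11:08 UTC (Jan 23).
Add 1 hour 5 minutes layover in Suva → 12:13 UTC.
Add 7 hours 25 minutes leg 3 → 19:38 UTC.
St. John's is UTC−3:30, so local arrival = 19:38 − 3:30 = 16:08 on Jan 23.

16:08 on Jan 23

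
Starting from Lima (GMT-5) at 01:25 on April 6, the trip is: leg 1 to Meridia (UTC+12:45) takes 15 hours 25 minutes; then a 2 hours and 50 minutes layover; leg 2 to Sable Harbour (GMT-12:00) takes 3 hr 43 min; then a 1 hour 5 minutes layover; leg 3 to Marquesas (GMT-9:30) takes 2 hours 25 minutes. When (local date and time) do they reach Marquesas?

Convert departure to UTC: 01:25 + 5:00 = 06:25 UTC on Apr 6.
Add 15 hours 25 minutes leg 1 → 21:50 UTC.
Add 2 hours and 50 minutes layover in Meridia → 00:40 UTC (Apr 7).
Add 3 hours and 43 minutes leg 2 → 04:23 UTC.
Add 1 hour and 5 minutes layover in Sable Harbour → 05:28 UTC.
Add 2 hours and 25 minutes leg 3 → 07:53 UTC.
Marquesas is UTC−9:30, so local arrival = 07:53 − 9:30 = 22:23 on Apr 6.

22:23 on April 6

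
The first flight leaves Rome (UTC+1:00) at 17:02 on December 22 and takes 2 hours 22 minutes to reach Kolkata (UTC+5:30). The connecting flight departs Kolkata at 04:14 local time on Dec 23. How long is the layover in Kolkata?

4 hours 20 minutes

Convert departure to UTC: 17:02 − 1:00 = 16:02 UTC on Dec 22.
Add 2 hours and 22 minutes flight time → 18:24 UTC.
Kolkata is UTC+5:30, so local arrival = 18:24 + 5:30 = 23:54 on Dec 22.
Layover = 04:14 − 23:54 (+1 day) = 4 hours 20 minutes.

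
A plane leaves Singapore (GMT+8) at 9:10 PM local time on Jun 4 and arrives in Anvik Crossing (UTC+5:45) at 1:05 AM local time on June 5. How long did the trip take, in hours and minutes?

Departure in UTC: 9:10 PM − 8:00 = 1:10 PM on Jun 4.
Arrival in UTC: 1:05 AM − 5:45 = 7:20 PM on Jun 4.
Elapsed = 7:20 PM − 1:10 PM = 6 hours 10 minutes.

6 hours 10 minutes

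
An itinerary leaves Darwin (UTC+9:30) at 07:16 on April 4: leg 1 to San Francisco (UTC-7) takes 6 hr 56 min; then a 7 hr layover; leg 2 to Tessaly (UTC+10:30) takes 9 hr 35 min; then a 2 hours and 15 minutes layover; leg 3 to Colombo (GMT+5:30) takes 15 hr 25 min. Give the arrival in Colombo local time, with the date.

20:27 on April 5

Convert departure to UTC: 07:16 − 9:30 = 21:46 UTC on Apr 3.
Add 6 hours and 56 minutes leg 1 → 04:42 UTC (Apr 4).
Add 7 hours layover in San Francisco → 11:42 UTC.
Add 9 hours and 35 minutes leg 2 → 21:17 UTC.
Add 2 hours 15 minutes layover in Tessaly → 23:32 UTC.
Add 15 hours 25 minutes leg 3 → 14:57 UTC (Apr 5).
Colombo is UTC+5:30, so local arrival = 14:57 + 5:30 = 20:27 on Apr 5.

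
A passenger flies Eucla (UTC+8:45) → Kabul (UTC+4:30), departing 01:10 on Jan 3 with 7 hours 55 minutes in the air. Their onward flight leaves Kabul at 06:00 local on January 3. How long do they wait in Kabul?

1 hour 10 minutes

Convert departure to UTC: 01:10 − 8:45 = 16:25 UTC on Jan 2.
Add 7 hours 55 minutes flight time → 00:20 UTC (Jan 3).
Kabul is UTC+4:30, so local arrival = 00:20 + 4:30 = 04:50 on Jan 3.
Layover = 06:00 − 04:50 = 1 hour 10 minutes.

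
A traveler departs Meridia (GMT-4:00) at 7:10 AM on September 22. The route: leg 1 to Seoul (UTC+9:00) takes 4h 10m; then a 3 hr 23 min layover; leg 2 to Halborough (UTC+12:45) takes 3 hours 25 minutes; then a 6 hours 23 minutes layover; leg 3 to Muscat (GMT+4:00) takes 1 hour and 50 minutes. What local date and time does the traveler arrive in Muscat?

Convert departure to UTC: 7:10 AM + 4:00 = 11:10 AM UTC on Sep 22.
Add 4 hours and 10 minutes leg 1 → 3:20 PM UTC.
Add 3 hours and 23 minutes layover in Seoul → 6:43 PM UTC.
Add 3 hours and 25 minutes leg 2 → 10:08 PM UTC.
Add 6 hours and 23 minutes layover in Halborough → 4:31 AM UTC (Sep 23).
Add 1 hour and 50 minutes leg 3 → 6:21 AM UTC.
Muscat is UTC+4:00, so local arrival = 6:21 AM + 4:00 = 10:21 AM on Sep 23.

10:21 AM on September 23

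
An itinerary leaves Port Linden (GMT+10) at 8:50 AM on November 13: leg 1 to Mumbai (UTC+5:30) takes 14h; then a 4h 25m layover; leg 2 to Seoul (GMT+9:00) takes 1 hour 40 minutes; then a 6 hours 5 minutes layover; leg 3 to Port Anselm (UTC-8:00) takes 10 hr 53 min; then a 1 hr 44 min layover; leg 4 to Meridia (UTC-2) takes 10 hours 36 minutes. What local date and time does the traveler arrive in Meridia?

Convert departure to UTC: 8:50 AM − 10:00 = 10:50 PM UTC on Nov 12.
Add 14 hours leg 1 → 12:50 PM UTC (Nov 13).
Add 4 hours and 25 minutes layover in Mumbai → 5:15 PM UTC.
Add 1 hour and 40 minutes leg 2 → 6:55 PM UTC.
Add 6 hours and 5 minutes layover in Seoul → 1:00 AM UTC (Nov 14).
Add 10 hours 53 minutes leg 3 → 11:53 AM UTC.
Add 1 hour 44 minutes layover in Port Anselm → 1:37 PM UTC.
Add 10 hours and 36 minutes leg 4 → 12:13 AM UTC (Nov 15).
Meridia is UTC−2:00, so local arrival = 12:13 AM − 2:00 = 10:13 PM on Nov 14.

10:13 PM on Nov 14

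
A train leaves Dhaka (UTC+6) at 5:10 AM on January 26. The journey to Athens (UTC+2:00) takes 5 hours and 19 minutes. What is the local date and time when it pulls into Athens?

Convert departure to UTC: 5:10 AM − 6:00 = 11:10 PM UTC on Jan 25.
Add 5 hours and 19 minutes travel time → 4:29 AM UTC (Jan 26).
Athens is UTC+2:00, so local arrival = 4:29 AM + 2:00 = 6:29 AM on Jan 26.

6:29 AM on January 26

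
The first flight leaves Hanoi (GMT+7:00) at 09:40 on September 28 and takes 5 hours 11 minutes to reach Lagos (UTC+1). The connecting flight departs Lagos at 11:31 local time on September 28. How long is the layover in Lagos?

Convert departure to UTC: 09:40 − 7:00 = 02:40 UTC on Sep 28.
Add 5 hours 11 minutes flight time → 07:51 UTC.
Lagos is UTC+1:00, so local arrival = 07:51 + 1:00 = 08:51 on Sep 28.
Layover = 11:31 − 08:51 = 2 hours 40 minutes.

2 hours 40 minutes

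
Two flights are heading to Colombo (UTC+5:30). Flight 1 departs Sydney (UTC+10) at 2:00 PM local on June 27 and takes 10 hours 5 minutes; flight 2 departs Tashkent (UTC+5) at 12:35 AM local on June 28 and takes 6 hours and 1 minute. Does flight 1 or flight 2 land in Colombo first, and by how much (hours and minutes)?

Flight 1 in UTC: 2:00 PM − 10:00 = 4:00 AM on Jun 27.
+10 hours and 5 minutes → arrive 2:05 PM UTC on Jun 27.
Flight 2 in UTC: 12:35 AM − 5:00 = 7:35 PM on Jun 27.
+6 hours 1 minute → arrive 1:36 AM UTC on Jun 28.
Flight 1 lands earlier by 11 hours 31 minutes.

the first, by 11 hours 31 minutes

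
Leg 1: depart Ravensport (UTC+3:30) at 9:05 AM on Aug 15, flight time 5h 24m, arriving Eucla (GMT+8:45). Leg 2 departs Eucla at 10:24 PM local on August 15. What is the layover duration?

2 hours 40 minutes

Convert departure to UTC: 9:05 AM − 3:30 = 5:35 AM UTC on Aug 15.
Add 5 hours 24 minutes flight time → 10:59 AM UTC.
Eucla is UTC+8:45, so local arrival = 10:59 AM + 8:45 = 7:44 PM on Aug 15.
Layover = 10:24 PM − 7:44 PM = 2 hours 40 minutes.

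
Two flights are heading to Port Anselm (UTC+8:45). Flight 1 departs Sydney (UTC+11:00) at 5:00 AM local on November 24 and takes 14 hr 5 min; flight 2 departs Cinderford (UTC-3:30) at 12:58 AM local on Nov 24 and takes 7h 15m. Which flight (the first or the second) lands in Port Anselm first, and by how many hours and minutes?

Flight 1 in UTC: 5:00 AM − 11:00 = 6:00 PM on Nov 23.
+14 hours 5 minutes → arrive 8:05 AM UTC on Nov 24.
Flight 2 in UTC: 12:58 AM + 3:30 = 4:28 AM on Nov 24.
+7 hours and 15 minutes → arrive 11:43 AM UTC on Nov 24.
Flight 1 lands earlier by 3 hours 38 minutes.

the first, by 3 hours 38 minutes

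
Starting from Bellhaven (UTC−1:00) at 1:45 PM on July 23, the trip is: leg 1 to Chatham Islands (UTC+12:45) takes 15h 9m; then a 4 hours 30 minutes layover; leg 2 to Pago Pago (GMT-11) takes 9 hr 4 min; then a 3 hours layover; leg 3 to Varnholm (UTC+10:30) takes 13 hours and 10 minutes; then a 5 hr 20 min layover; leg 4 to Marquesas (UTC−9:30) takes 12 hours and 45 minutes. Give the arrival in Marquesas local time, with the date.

8:13 PM on Jul 25

Convert departure to UTC: 1:45 PM + 1:00 = 2:45 PM UTC on Jul 23.
Add 15 hours and 9 minutes leg 1 → 5:54 AM UTC (Jul 24).
Add 4 hours 30 minutes layover in Chatham Islands → 10:24 AM UTC.
Add 9 hours 4 minutes leg 2 → 7:28 PM UTC.
Add 3 hours layover in Pago Pago → 10:28 PM UTC.
Add 13 hours and 10 minutes leg 3 → 11:38 AM UTC (Jul 25).
Add 5 hours 20 minutes layover in Varnholm → 4:58 PM UTC.
Add 12 hours 45 minutes leg 4 → 5:43 AM UTC (Jul 26).
Marquesas is UTC−9:30, so local arrival = 5:43 AM − 9:30 = 8:13 PM on Jul 25.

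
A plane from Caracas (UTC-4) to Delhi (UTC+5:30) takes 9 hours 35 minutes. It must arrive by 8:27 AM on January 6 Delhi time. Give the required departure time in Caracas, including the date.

1:22 PM on Jan 5

Target arrival in UTC: 8:27 AM − 5:30 = 2:57 AM on Jan 6.
Subtract 9 hours and 35 minutes → departure 5:22 PM UTC on Jan 5.
Caracas is UTC−4:00: 5:22 PM − 4:00 = 1:22 PM on Jan 5.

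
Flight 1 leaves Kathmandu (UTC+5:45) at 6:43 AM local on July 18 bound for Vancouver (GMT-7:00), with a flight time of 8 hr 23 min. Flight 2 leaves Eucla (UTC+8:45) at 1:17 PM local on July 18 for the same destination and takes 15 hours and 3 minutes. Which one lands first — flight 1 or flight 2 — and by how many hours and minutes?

Flight 1 in UTC: 6:43 AM − 5:45 = 12:58 AM on Jul 18.
+8 hours and 23 minutes → arrive 9:21 AM UTC on Jul 18.
Flight 2 in UTC: 1:17 PM − 8:45 = 4:32 AM on Jul 18.
+15 hours 3 minutes → arrive 7:35 PM UTC on Jul 18.
Flight 1 lands earlier by 10 hours 14 minutes.

the first, by 10 hours 14 minutes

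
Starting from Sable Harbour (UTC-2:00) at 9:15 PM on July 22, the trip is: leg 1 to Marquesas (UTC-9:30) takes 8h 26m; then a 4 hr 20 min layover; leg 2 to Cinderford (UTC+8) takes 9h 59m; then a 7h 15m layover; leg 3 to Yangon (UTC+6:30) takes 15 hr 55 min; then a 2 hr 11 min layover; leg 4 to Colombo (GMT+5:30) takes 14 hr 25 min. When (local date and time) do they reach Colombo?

7:16 PM on July 25

Convert departure to UTC: 9:15 PM + 2:00 = 11:15 PM UTC on Jul 22.
Add 8 hours 26 minutes leg 1 → 7:41 AM UTC (Jul 23).
Add 4 hours and 20 minutes layover in Marquesas → 12:01 PM UTC.
Add 9 hours and 59 minutes leg 2 → 10:00 PM UTC.
Add 7 hours 15 minutes layover in Cinderford → 5:15 AM UTC (Jul 24).
Add 15 hours 55 minutes leg 3 → 9:10 PM UTC.
Add 2 hours and 11 minutes layover in Yangon → 11:21 PM UTC.
Add 14 hours 25 minutes leg 4 → 1:46 PM UTC (Jul 25).
Colombo is UTC+5:30, so local arrival = 1:46 PM + 5:30 = 7:16 PM on Jul 25.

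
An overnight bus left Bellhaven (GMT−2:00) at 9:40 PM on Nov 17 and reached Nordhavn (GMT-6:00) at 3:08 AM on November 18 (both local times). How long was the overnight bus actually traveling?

9 hours 28 minutes

Departure in UTC: 9:40 PM + 2:00 = 11:40 PM on Nov 17.
Arrival in UTC: 3:08 AM + 6:00 = 9:08 AM on Nov 18.
Elapsed = 9:08 AM − 11:40 PM (+1 day) = 9 hours 28 minutes.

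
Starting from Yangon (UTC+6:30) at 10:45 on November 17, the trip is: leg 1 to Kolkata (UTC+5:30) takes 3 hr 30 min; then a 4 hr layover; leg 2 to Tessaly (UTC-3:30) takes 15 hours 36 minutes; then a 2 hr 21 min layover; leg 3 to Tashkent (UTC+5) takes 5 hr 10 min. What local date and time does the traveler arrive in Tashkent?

15:52 on November 18

Convert departure to UTC: 10:45 − 6:30 = 04:15 UTC on Nov 17.
Add 3 hours and 30 minutes leg 1 → 07:45 UTC.
Add 4 hours layover in Kolkata → 11:45 UTC.
Add 15 hours and 36 minutes leg 2 → 03:21 UTC (Nov 18).
Add 2 hours 21 minutes layover in Tessaly → 05:42 UTC.
Add 5 hours and 10 minutes leg 3 → 10:52 UTC.
Tashkent is UTC+5:00, so local arrival = 10:52 + 5:00 = 15:52 on Nov 18.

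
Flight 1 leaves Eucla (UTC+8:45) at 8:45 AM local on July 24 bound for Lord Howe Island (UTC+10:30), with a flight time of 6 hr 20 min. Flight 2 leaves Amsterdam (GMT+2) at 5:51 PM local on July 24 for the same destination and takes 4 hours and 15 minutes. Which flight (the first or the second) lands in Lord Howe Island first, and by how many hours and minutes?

Flight 1 in UTC: 8:45 AM − 8:45 = 12:00 AM on Jul 24.
+6 hours and 20 minutes → arrive 6:20 AM UTC on Jul 24.
Flight 2 in UTC: 5:51 PM − 2:00 = 3:51 PM on Jul 24.
+4 hours and 15 minutes → arrive 8:06 PM UTC on Jul 24.
Flight 1 lands earlier by 13 hours 46 minutes.

the first, by 13 hours 46 minutes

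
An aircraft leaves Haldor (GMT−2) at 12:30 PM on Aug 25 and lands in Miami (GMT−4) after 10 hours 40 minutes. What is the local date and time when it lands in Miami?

Convert departure to UTC: 12:30 PM + 2:00 = 2:30 PM UTC on Aug 25.
Add 10 hours 40 minutes travel time → 1:10 AM UTC (Aug 26).
Miami is UTC−4:00, so local arrival = 1:10 AM − 4:00 = 9:10 PM on Aug 25.

9:10 PM on August 25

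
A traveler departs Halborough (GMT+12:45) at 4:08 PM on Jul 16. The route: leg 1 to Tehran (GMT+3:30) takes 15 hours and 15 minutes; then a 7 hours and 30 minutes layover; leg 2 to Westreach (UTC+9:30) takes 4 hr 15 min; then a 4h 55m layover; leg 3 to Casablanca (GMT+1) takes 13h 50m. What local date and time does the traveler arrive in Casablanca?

Convert departure to UTC: 4:08 PM − 12:45 = 3:23 AM UTC on Jul 16.
Add 15 hours 15 minutes leg 1 → 6:38 PM UTC.
Add 7 hours 30 minutes layover in Tehran → 2:08 AM UTC (Jul 17).
Add 4 hours 15 minutes leg 2 → 6:23 AM UTC.
Add 4 hours 55 minutes layover in Westreach → 11:18 AM UTC.
Add 13 hours and 50 minutes leg 3 → 1:08 AM UTC (Jul 18).
Casablanca is UTC+1:00, so local arrival = 1:08 AM + 1:00 = 2:08 AM on Jul 18.

2:08 AM on July 18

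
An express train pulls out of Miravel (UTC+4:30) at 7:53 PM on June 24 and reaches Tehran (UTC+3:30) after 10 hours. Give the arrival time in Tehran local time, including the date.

4:53 AM on June 25

Tehran is 1:00 behind Miravel.
After 10 hours it is 5:53 AM (Jun 25) in Miravel.
Shift by the zone difference: 5:53 AM − 1:00 = 4:53 AM on Jun 25 in Tehran.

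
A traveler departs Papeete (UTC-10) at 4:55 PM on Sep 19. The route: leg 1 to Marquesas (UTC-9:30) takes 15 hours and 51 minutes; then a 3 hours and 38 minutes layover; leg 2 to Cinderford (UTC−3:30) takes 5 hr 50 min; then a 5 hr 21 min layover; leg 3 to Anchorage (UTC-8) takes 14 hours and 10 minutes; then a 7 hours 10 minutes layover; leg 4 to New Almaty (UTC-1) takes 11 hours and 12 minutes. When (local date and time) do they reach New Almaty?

5:07 PM on Sep 22

Convert departure to UTC: 4:55 PM + 10:00 = 2:55 AM UTC on Sep 20.
Add 15 hours 51 minutes leg 1 → 6:46 PM UTC.
Add 3 hours and 38 minutes layover in Marquesas → 10:24 PM UTC.
Add 5 hours 50 minutes leg 2 → 4:14 AM UTC (Sep 21).
Add 5 hours and 21 minutes layover in Cinderford → 9:35 AM UTC.
Add 14 hours and 10 minutes leg 3 → 11:45 PM UTC.
Add 7 hours and 10 minutes layover in Anchorage → 6:55 AM UTC (Sep 22).
Add 11 hours 12 minutes leg 4 → 6:07 PM UTC.
New Almaty is UTC−1:00, so local arrival = 6:07 PM − 1:00 = 5:07 PM on Sep 22.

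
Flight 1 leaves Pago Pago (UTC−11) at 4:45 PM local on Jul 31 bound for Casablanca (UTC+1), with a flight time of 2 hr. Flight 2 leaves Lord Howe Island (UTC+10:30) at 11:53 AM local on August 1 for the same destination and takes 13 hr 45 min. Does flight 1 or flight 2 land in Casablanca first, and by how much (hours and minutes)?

the first, by 9 hours 23 minutes

Flight 1 in UTC: 4:45 PM + 11:00 = 3:45 AM on Aug 1.
+2 hours → arrive 5:45 AM UTC on Aug 1.
Flight 2 in UTC: 11:53 AM − 10:30 = 1:23 AM on Aug 1.
+13 hours and 45 minutes → arrive 3:08 PM UTC on Aug 1.
Flight 1 lands earlier by 9 hours 23 minutes.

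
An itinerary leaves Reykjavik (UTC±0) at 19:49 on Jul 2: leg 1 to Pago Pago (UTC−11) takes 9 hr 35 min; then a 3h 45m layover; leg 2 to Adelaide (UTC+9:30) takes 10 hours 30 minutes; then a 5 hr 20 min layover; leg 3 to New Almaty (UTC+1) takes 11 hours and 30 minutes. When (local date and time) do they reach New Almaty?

Reykjavik is at UTC+0, so departure is already 19:49 UTC on Jul 2.
Add 9 hours 35 minutes leg 1 → 05:24 UTC (Jul 3).
Add 3 hours 45 minutes layover in Pago Pago → 09:09 UTC.
Add 10 hours 30 minutes leg 2 → 19:39 UTC.
Add 5 hours 20 minutes layover in Adelaide → 00:59 UTC (Jul 4).
Add 11 hours and 30 minutes leg 3 → 12:29 UTC.
New Almaty is UTC+1:00, so local arrival = 12:29 + 1:00 = 13:29 on Jul 4.

13:29 on July 4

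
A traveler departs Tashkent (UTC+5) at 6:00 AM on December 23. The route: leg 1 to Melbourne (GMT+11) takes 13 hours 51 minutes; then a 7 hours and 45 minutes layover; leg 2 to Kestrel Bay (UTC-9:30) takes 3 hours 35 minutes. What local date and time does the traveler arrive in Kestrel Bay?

Convert departure to UTC: 6:00 AM − 5:00 = 1:00 AM UTC on Dec 23.
Add 13 hours 51 minutes leg 1 → 2:51 PM UTC.
Add 7 hours and 45 minutes layover in Melbourne → 10:36 PM UTC.
Add 3 hours and 35 minutes leg 2 → 2:11 AM UTC (Dec 24).
Kestrel Bay is UTC−9:30, so local arrival = 2:11 AM − 9:30 = 4:41 PM on Dec 23.

4:41 PM on Dec 23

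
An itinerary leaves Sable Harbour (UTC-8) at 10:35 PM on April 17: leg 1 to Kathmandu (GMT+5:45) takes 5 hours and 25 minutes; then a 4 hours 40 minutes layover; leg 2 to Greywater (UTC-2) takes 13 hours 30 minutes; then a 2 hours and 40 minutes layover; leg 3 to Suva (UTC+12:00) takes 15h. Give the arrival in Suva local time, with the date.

11:50 AM on Apr 20

Convert departure to UTC: 10:35 PM + 8:00 = 6:35 AM UTC on Apr 18.
Add 5 hours and 25 minutes leg 1 → 12:00 PM UTC.
Add 4 hours 40 minutes layover in Kathmandu → 4:40 PM UTC.
Add 13 hours 30 minutes leg 2 → 6:10 AM UTC (Apr 19).
Add 2 hours 40 minutes layover in Greywater → 8:50 AM UTC.
Add 15 hours leg 3 → 11:50 PM UTC.
Suva is UTC+12:00, so local arrival = 11:50 PM + 12:00 = 11:50 AM on Apr 20.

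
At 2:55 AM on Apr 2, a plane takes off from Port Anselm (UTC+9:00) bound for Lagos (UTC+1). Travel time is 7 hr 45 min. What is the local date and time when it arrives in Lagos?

2:40 AM on April 2

Convert departure to UTC: 2:55 AM − 9:00 = 5:55 PM UTC on Apr 1.
Add 7 hours 45 minutes travel time → 1:40 AM UTC (Apr 2).
Lagos is UTC+1:00, so local arrival = 1:40 AM + 1:00 = 2:40 AM on Apr 2.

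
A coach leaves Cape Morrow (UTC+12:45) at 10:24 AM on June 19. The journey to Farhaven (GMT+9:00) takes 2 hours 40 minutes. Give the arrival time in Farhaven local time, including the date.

9:19 AM on June 19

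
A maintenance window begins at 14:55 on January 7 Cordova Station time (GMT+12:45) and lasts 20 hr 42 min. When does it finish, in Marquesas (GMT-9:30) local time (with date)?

Convert start to UTC: 14:55 − 12:45 = 02:10 UTC on Jan 7.
Add 20 hours and 42 minutes duration → 22:52 UTC.
Marquesas is UTC−9:30, so local end time = 22:52 − 9:30 = 13:22 on Jan 7.

13:22 on January 7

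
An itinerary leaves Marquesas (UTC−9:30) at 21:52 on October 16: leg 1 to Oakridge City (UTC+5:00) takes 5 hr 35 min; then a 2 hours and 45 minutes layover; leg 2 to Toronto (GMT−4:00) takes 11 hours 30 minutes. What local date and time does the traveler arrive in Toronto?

23:12 on October 17

Convert departure to UTC: 21:52 + 9:30 = 07:22 UTC on Oct 17.
Add 5 hours 35 minutes leg 1 → 12:57 UTC.
Add 2 hours 45 minutes layover in Oakridge City → 15:42 UTC.
Add 11 hours 30 minutes leg 2 → 03:12 UTC (Oct 18).
Toronto is UTC−4:00, so local arrival = 03:12 − 4:00 = 23:12 on Oct 17.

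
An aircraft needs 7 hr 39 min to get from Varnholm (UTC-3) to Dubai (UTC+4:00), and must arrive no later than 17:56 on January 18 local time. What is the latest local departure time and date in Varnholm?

Target arrival in UTC: 17:56 − 4:00 = 13:56 on Jan 18.
Subtract 7 hours 39 minutes → departure 06:17 UTC on Jan 18.
Varnholm is UTC−3:00: 06:17 − 3:00 = 03:17 on Jan 18.

03:17 on Jan 18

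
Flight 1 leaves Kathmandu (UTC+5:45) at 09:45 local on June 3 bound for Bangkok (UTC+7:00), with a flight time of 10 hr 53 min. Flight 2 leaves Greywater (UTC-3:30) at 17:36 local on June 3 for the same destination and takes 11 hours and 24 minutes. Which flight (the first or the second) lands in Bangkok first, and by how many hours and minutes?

the first, by 17 hours 37 minutes

Flight 1 in UTC: 09:45 − 5:45 = 04:00 on Jun 3.
+10 hours 53 minutes → arrive 14:53 UTC on Jun 3.
Flight 2 in UTC: 17:36 + 3:30 = 21:06 on Jun 3.
+11 hours and 24 minutes → arrive 08:30 UTC on Jun 4.
Flight 1 lands earlier by 17 hours 37 minutes.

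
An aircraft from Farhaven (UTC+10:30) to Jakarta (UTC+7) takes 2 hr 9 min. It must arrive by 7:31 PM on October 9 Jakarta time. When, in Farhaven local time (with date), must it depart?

Target arrival in UTC: 7:31 PM − 7:00 = 12:31 PM on Oct 9.
Subtract 2 hours 9 minutes → departure 10:22 AM UTC on Oct 9.
Farhaven is UTC+10:30: 10:22 AM + 10:30 = 8:52 PM on Oct 9.

8:52 PM on October 9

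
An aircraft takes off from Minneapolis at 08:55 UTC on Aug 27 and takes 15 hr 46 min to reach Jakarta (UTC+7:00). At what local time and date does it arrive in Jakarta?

Departure is given in UTC: 08:55 on Aug 27.
Add 15 hours 46 minutes → 00:41 UTC (Aug 28).
Jakarta is UTC+7:00: 00:41 + 7:00 = 07:41 on Aug 28.

07:41 on August 28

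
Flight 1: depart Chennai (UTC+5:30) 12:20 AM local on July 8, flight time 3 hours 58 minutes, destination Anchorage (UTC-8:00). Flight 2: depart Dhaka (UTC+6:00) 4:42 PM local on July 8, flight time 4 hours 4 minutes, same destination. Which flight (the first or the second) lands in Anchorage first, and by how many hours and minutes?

the first, by 15 hours 58 minutes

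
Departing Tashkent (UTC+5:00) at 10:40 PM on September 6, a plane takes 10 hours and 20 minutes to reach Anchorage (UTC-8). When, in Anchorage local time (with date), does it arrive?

8:00 PM on September 6

Convert departure to UTC: 10:40 PM − 5:00 = 5:40 PM UTC on Sep 6.
Add 10 hours 20 minutes travel time → 4:00 AM UTC (Sep 7).
Anchorage is UTC−8:00, so local arrival = 4:00 AM − 8:00 = 8:00 PM on Sep 6.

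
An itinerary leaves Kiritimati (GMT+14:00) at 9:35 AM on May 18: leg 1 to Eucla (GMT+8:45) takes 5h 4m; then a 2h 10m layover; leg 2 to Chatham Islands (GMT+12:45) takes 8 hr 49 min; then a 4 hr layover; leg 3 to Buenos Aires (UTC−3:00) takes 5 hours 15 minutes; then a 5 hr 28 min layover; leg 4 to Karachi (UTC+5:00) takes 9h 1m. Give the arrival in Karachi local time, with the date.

Convert departure to UTC: 9:35 AM − 14:00 = 7:35 PM UTC on May 17.
Add 5 hours 4 minutes leg 1 → 12:39 AM UTC (May 18).
Add 2 hours 10 minutes layover in Eucla → 2:49 AM UTC.
Add 8 hours 49 minutes leg 2 → 11:38 AM UTC.
Add 4 hours layover in Chatham Islands → 3:38 PM UTC.
Add 5 hours and 15 minutes leg 3 → 8:53 PM UTC.
Add 5 hours and 28 minutes layover in Buenos Aires → 2:21 AM UTC (May 19).
Add 9 hours and 1 minute leg 4 → 11:22 AM UTC.
Karachi is UTC+5:00, so local arrival = 11:22 AM + 5:00 = 4:22 PM on May 19.

4:22 PM on May 19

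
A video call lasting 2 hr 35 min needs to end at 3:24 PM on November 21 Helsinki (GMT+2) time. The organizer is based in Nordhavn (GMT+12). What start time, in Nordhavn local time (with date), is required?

10:49 PM on Nov 21

Target end time in UTC: 3:24 PM − 2:00 = 1:24 PM on Nov 21.
Subtract 2 hours and 35 minutes → start 10:49 AM UTC on Nov 21.
Nordhavn is UTC+12:00: 10:49 AM + 12:00 = 10:49 PM on Nov 21.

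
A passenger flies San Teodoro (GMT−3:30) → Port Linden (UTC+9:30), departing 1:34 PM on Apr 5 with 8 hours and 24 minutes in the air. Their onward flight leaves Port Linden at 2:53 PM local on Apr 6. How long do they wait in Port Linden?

Convert departure to UTC: 1:34 PM + 3:30 = 5:04 PM UTC on Apr 5.
Add 8 hours 24 minutes flight time → 1:28 AM UTC (Apr 6).
Port Linden is UTC+9:30, so local arrival = 1:28 AM + 9:30 = 10:58 AM on Apr 6.
Layover = 2:53 PM − 10:58 AM = 3 hours 55 minutes.

3 hours 55 minutes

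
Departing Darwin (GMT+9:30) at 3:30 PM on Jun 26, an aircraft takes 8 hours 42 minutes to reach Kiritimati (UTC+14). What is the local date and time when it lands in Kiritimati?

4:42 AM on Jun 27

Convert departure to UTC: 3:30 PM − 9:30 = 6:00 AM UTC on Jun 26.
Add 8 hours 42 minutes travel time → 2:42 PM UTC.
Kiritimati is UTC+14:00, so local arrival = 2:42 PM + 14:00 = 4:42 AM on Jun 27.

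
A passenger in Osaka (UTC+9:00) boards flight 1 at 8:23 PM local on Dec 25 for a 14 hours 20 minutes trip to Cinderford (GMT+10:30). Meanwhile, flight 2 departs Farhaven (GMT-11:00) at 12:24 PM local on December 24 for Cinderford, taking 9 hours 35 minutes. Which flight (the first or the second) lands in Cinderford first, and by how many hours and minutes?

Flight 1 in UTC: 8:23 PM − 9:00 = 11:23 AM on Dec 25.
+14 hours and 20 minutes → arrive 1:43 AM UTC on Dec 26.
Flight 2 in UTC: 12:24 PM + 11:00 = 11:24 PM on Dec 24.
+9 hours 35 minutes → arrive 8:59 AM UTC on Dec 25.
Flight 2 lands earlier by 16 hours 44 minutes.

the second, by 16 hours 44 minutes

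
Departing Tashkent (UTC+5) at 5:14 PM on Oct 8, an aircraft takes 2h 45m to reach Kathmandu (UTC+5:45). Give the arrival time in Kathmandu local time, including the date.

8:44 PM on October 8

Convert departure to UTC: 5:14 PM − 5:00 = 12:14 PM UTC on Oct 8.
Add 2 hours and 45 minutes travel time → 2:59 PM UTC.
Kathmandu is UTC+5:45, so local arrival = 2:59 PM + 5:45 = 8:44 PM on Oct 8.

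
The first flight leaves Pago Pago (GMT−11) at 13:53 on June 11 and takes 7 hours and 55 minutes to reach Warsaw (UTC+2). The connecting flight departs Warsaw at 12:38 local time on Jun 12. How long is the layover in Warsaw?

1 hour 50 minutes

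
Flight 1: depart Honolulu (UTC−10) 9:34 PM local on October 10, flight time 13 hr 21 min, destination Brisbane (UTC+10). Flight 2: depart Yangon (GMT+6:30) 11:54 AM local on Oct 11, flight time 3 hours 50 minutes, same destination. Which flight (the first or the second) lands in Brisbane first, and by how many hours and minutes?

Flight 1 in UTC: 9:34 PM + 10:00 = 7:34 AM on Oct 11.
+13 hours 21 minutes → arrive 8:55 PM UTC on Oct 11.
Flight 2 in UTC: 11:54 AM − 6:30 = 5:24 AM on Oct 11.
+3 hours 50 minutes → arrive 9:14 AM UTC on Oct 11.
Flight 2 lands earlier by 11 hours 41 minutes.

the second, by 11 hours 41 minutes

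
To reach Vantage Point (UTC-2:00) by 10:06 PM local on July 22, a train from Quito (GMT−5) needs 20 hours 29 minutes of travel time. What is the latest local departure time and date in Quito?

10:37 PM on Jul 21

Target arrival in UTC: 10:06 PM + 2:00 = 12:06 AM on Jul 23.
Subtract 20 hours 29 minutes → departure 3:37 AM UTC on Jul 22.
Quito is UTC−5:00: 3:37 AM − 5:00 = 10:37 PM on Jul 21.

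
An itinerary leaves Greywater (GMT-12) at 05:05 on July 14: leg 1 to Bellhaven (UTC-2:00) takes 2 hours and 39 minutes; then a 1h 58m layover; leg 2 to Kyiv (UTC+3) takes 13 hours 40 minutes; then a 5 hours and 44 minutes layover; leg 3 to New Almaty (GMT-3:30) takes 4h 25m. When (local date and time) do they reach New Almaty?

18:01 on Jul 15

Convert departure to UTC: 05:05 + 12:00 = 17:05 UTC on Jul 14.
Add 2 hours 39 minutes leg 1 → 19:44 UTC.
Add 1 hour 58 minutes layover in Bellhaven → 21:42 UTC.
Add 13 hours 40 minutes leg 2 → 11:22 UTC (Jul 15).
Add 5 hours and 44 minutes layover in Kyiv → 17:06 UTC.
Add 4 hours and 25 minutes leg 3 → 21:31 UTC.
New Almaty is UTC−3:30, so local arrival = 21:31 − 3:30 = 18:01 on Jul 15.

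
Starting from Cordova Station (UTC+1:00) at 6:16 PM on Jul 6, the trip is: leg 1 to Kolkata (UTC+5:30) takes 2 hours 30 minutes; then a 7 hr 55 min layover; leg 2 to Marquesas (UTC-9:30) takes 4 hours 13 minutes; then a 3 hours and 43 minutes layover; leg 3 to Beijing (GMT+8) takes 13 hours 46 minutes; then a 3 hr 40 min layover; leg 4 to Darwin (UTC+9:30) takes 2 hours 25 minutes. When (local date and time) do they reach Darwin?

Convert departure to UTC: 6:16 PM − 1:00 = 5:16 PM UTC on Jul 6.
Add 2 hours and 30 minutes leg 1 → 7:46 PM UTC.
Add 7 hours and 55 minutes layover in Kolkata → 3:41 AM UTC (Jul 7).
Add 4 hours and 13 minutes leg 2 → 7:54 AM UTC.
Add 3 hours and 43 minutes layover in Marquesas → 11:37 AM UTC.
Add 13 hours 46 minutes leg 3 → 1:23 AM UTC (Jul 8).
Add 3 hours and 40 minutes layover in Beijing → 5:03 AM UTC.
Add 2 hours and 25 minutes leg 4 → 7:28 AM UTC.
Darwin is UTC+9:30, so local arrival = 7:28 AM + 9:30 = 4:58 PM on Jul 8.

4:58 PM on July 8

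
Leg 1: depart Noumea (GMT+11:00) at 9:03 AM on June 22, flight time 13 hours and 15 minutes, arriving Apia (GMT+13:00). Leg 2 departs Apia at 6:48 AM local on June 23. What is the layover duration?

Convert departure to UTC: 9:03 AM − 11:00 = 10:03 PM UTC on Jun 21.
Add 13 hours 15 minutes flight time → 11:18 AM UTC (Jun 22).
Apia is UTC+13:00, so local arrival = 11:18 AM + 13:00 = 12:18 AM on Jun 23.
Layover = 6:48 AM − 12:18 AM = 6 hours 30 minutes.

6 hours 30 minutes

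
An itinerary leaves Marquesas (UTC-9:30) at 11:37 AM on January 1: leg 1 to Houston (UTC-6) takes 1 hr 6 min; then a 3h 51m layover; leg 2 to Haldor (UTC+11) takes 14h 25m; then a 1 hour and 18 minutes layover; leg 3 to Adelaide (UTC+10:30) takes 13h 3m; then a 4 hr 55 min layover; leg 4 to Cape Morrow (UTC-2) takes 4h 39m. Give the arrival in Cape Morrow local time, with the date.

2:24 PM on January 3

Convert departure to UTC: 11:37 AM + 9:30 = 9:07 PM UTC on Jan 1.
Add 1 hour and 6 minutes leg 1 → 10:13 PM UTC.
Add 3 hours 51 minutes layover in Houston → 2:04 AM UTC (Jan 2).
Add 14 hours and 25 minutes leg 2 → 4:29 PM UTC.
Add 1 hour and 18 minutes layover in Haldor → 5:47 PM UTC.
Add 13 hours and 3 minutes leg 3 → 6:50 AM UTC (Jan 3).
Add 4 hours 55 minutes layover in Adelaide → 11:45 AM UTC.
Add 4 hours and 39 minutes leg 4 → 4:24 PM UTC.
Cape Morrow is UTC−2:00, so local arrival = 4:24 PM − 2:00 = 2:24 PM on Jan 3.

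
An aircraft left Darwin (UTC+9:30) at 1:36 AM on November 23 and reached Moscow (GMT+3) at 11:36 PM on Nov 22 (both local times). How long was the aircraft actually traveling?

4 hours 30 minutes

Moscow is 6:30 behind Darwin.
Clock-face elapsed time (ignoring zones) is −2 hours.
Actual elapsed = −2 hours + 6:30 = 4 hours 30 minutes.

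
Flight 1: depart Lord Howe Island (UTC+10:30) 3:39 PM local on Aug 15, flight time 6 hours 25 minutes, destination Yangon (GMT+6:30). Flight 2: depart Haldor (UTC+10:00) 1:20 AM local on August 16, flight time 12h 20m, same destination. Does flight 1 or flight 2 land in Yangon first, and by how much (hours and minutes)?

the first, by 16 hours 6 minutes

Flight 1 in UTC: 3:39 PM − 10:30 = 5:09 AM on Aug 15.
+6 hours and 25 minutes → arrive 11:34 AM UTC on Aug 15.
Flight 2 in UTC: 1:20 AM − 10:00 = 3:20 PM on Aug 15.
+12 hours and 20 minutes → arrive 3:40 AM UTC on Aug 16.
Flight 1 lands earlier by 16 hours 6 minutes.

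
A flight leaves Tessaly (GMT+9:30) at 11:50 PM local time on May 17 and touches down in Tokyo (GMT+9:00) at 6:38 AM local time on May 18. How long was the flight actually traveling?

7 hours 18 minutes

Departure in UTC: 11:50 PM − 9:30 = 2:20 PM on May 17.
Arrival in UTC: 6:38 AM − 9:00 = 9:38 PM on May 17.
Elapsed = 9:38 PM − 2:20 PM = 7 hours 18 minutes.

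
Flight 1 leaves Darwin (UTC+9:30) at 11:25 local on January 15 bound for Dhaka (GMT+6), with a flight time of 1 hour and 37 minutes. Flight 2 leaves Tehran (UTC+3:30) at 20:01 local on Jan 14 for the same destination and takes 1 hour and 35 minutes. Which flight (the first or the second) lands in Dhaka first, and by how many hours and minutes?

the second, by 9 hours 26 minutes

Flight 1 in UTC: 11:25 − 9:30 = 01:55 on Jan 15.
+1 hour 37 minutes → arrive 03:32 UTC on Jan 15.
Flight 2 in UTC: 20:01 − 3:30 = 16:31 on Jan 14.
+1 hour 35 minutes → arrive 18:06 UTC on Jan 14.
Flight 2 lands earlier by 9 hours 26 minutes.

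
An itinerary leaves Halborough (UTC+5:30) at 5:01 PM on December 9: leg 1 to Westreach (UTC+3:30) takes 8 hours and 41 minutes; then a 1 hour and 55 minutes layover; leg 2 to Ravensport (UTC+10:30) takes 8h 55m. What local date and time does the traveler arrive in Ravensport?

5:32 PM on December 10

Convert departure to UTC: 5:01 PM − 5:30 = 11:31 AM UTC on Dec 9.
Add 8 hours and 41 minutes leg 1 → 8:12 PM UTC.
Add 1 hour 55 minutes layover in Westreach → 10:07 PM UTC.
Add 8 hours 55 minutes leg 2 → 7:02 AM UTC (Dec 10).
Ravensport is UTC+10:30, so local arrival = 7:02 AM + 10:30 = 5:32 PM on Dec 10.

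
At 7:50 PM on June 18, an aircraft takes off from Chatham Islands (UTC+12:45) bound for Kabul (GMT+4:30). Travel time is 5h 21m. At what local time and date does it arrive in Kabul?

4:56 PM on June 18

Kabul is 8:15 behind Chatham Islands.
After 5 hours and 21 minutes it is 1:11 AM (Jun 19) in Chatham Islands.
Shift by the zone difference: 1:11 AM − 8:15 = 4:56 PM on Jun 18 in Kabul.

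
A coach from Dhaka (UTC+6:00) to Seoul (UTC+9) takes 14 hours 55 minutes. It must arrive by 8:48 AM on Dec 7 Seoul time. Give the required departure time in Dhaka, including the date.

Target arrival in UTC: 8:48 AM − 9:00 = 11:48 PM on Dec 6.
Subtract 14 hours and 55 minutes → departure 8:53 AM UTC on Dec 6.
Dhaka is UTC+6:00: 8:53 AM + 6:00 = 2:53 PM on Dec 6.

2:53 PM on December 6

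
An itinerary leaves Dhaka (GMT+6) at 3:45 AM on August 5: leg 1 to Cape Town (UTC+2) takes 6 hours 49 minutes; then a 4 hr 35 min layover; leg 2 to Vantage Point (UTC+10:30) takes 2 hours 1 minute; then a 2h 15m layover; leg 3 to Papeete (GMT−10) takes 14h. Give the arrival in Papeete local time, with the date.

5:25 PM on August 5

Convert departure to UTC: 3:45 AM − 6:00 = 9:45 PM UTC on Aug 4.
Add 6 hours 49 minutes leg 1 → 4:34 AM UTC (Aug 5).
Add 4 hours 35 minutes layover in Cape Town → 9:09 AM UTC.
Add 2 hours and 1 minute leg 2 → 11:10 AM UTC.
Add 2 hours and 15 minutes layover in Vantage Point → 1:25 PM UTC.
Add 14 hours leg 3 → 3:25 AM UTC (Aug 6).
Papeete is UTC−10:00, so local arrival = 3:25 AM − 10:00 = 5:25 PM on Aug 5.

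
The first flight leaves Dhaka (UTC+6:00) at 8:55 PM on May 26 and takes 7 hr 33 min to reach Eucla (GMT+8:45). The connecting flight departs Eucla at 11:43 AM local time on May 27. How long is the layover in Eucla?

4 hours 30 minutes

Convert departure to UTC: 8:55 PM − 6:00 = 2:55 PM UTC on May 26.
Add 7 hours and 33 minutes flight time → 10:28 PM UTC.
Eucla is UTC+8:45, so local arrival = 10:28 PM + 8:45 = 7:13 AM on May 27.
Layover = 11:43 AM − 7:13 AM = 4 hours 30 minutes.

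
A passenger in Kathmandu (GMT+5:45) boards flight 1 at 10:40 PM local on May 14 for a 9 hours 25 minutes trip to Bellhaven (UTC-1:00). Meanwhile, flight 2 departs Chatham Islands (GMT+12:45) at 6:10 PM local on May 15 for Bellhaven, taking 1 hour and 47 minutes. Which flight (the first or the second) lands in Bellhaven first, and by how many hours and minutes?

Flight 1 in UTC: 10:40 PM − 5:45 = 4:55 PM on May 14.
+9 hours and 25 minutes → arrive 2:20 AM UTC on May 15.
Flight 2 in UTC: 6:10 PM − 12:45 = 5:25 AM on May 15.
+1 hour and 47 minutes → arrive 7:12 AM UTC on May 15.
Flight 1 lands earlier by 4 hours 52 minutes.

the first, by 4 hours 52 minutes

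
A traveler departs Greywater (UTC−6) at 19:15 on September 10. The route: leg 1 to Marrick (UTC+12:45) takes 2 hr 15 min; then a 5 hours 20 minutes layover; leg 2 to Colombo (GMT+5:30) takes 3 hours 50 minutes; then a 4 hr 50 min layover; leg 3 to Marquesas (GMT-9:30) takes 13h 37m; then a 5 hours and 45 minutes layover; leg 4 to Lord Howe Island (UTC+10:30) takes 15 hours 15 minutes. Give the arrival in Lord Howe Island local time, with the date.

14:37 on September 13

Convert departure to UTC: 19:15 + 6:00 = 01:15 UTC on Sep 11.
Add 2 hours 15 minutes leg 1 → 03:30 UTC.
Add 5 hours and 20 minutes layover in Marrick → 08:50 UTC.
Add 3 hours 50 minutes leg 2 → 12:40 UTC.
Add 4 hours 50 minutes layover in Colombo → 17:30 UTC.
Add 13 hours and 37 minutes leg 3 → 07:07 UTC (Sep 12).
Add 5 hours and 45 minutes layover in Marquesas → 12:52 UTC.
Add 15 hours 15 minutes leg 4 → 04:07 UTC (Sep 13).
Lord Howe Island is UTC+10:30, so local arrival = 04:07 + 10:30 = 14:37 on Sep 13.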